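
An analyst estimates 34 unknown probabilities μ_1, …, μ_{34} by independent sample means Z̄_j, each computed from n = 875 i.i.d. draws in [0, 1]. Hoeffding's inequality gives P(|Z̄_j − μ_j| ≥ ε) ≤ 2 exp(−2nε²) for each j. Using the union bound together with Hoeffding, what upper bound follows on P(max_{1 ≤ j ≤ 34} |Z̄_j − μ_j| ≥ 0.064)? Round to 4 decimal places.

Per-experiment Hoeffding bound: 2·exp(−2·875·0.064²) = 2·exp(−7.16800) = 0.0015417.
Union bound over 34 events: 34·0.0015417 = 0.05242.

0.0524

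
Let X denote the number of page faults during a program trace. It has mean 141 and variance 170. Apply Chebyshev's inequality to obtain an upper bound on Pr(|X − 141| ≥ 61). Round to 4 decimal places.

Chebyshev: Pr(|X − μ| ≥ t) ≤ Var(X)/t².
Bound = 170 / 3721 = 0.0457.

0.0457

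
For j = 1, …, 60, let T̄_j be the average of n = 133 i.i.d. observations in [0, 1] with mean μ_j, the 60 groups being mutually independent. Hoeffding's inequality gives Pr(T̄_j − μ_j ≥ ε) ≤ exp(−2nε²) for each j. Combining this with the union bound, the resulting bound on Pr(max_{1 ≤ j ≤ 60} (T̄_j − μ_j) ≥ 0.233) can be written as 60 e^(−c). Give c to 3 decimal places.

14.441

Union bound over the 60 events: Pr(max_{1 ≤ j ≤ 60} (T̄_j − μ_j) ≥ 0.233) ≤ 60·exp(−2nε²) = 60 exp(−2·133·0.233²).
So c = 2·133·0.233² = 14.4409.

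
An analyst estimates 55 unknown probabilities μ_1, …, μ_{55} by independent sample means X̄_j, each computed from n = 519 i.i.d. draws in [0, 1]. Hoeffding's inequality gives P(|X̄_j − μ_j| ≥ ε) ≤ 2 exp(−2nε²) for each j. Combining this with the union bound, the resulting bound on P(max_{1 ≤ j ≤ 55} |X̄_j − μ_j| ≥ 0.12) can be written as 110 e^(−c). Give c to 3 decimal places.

Union bound over the 55 events: P(max_{1 ≤ j ≤ 55} |X̄_j − μ_j| ≥ 0.12) ≤ 55·2·exp(−2nε²) = 110 exp(−2·519·0.12²).
So c = 2·519·0.12² = 14.9472.

14.947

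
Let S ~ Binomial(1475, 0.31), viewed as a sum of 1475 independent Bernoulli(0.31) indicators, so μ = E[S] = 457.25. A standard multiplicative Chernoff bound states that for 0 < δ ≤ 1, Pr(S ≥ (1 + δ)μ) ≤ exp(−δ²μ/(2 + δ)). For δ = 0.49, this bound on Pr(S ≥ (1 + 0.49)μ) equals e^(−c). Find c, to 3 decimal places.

44.091

c = δ²μ/(2 + δ) = 0.49²·457.25/(2 + 0.49) = 44.0907.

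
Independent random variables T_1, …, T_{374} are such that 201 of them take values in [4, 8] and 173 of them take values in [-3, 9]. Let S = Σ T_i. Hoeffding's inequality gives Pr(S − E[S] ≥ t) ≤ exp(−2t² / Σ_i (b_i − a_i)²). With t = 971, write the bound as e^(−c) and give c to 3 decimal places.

Σ(b_i − a_i)² = 201·4² + 173·12² = 28128.
c = 2t² / 28128 = 2·971² / 28128 = 67.0393.

67.039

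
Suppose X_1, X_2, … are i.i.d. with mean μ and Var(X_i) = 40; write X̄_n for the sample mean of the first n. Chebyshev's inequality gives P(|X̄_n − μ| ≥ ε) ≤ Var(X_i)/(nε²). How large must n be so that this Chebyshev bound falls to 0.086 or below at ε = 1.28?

284

Require 40/(n·1.28²) ≤ 0.086, i.e. n ≥ 40/(0.086·1.28²) = 283.884.
The smallest integer n is 284.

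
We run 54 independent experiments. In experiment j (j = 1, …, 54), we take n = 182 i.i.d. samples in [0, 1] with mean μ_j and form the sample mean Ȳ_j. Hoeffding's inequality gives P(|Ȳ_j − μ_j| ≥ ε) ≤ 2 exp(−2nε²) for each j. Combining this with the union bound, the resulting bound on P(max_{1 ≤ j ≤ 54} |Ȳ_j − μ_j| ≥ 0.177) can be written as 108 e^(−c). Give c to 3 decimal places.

11.404

Union bound over the 54 events: P(max_{1 ≤ j ≤ 54} |Ȳ_j − μ_j| ≥ 0.177) ≤ 54·2·exp(−2nε²) = 108 exp(−2·182·0.177²).
So c = 2·182·0.177² = 11.4038.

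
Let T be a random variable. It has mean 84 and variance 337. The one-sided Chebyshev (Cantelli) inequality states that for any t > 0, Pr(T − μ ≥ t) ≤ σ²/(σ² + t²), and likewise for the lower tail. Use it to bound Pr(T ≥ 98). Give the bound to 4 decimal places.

0.6323

Here σ² = 337 and t = 14, so σ² + t² = 533.
Cantelli's bound: 337/533 = 0.6323.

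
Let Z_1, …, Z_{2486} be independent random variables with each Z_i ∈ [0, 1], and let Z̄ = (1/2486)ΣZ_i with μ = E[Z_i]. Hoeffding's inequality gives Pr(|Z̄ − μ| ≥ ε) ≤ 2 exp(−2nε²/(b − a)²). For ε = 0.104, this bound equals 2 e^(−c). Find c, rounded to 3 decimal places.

c = 2nε²/(b − a)² = 2·2486·0.104² / 1² = 53.7772.

53.777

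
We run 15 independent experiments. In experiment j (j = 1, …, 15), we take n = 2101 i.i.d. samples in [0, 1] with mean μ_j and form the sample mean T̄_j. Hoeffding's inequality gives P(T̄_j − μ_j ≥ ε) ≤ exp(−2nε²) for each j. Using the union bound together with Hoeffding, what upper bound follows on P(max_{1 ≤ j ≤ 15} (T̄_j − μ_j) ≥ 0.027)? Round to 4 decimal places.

Per-experiment Hoeffding bound: exp(−2·2101·0.027²) = exp(−3.06326) = 0.046735.
Union bound over 15 events: 15·0.046735 = 0.70103.

0.7010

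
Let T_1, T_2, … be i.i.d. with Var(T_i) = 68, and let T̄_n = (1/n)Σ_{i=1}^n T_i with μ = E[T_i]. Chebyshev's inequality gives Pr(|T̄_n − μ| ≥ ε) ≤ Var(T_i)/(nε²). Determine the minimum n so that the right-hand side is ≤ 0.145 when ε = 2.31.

88

Require 68/(n·2.31²) ≤ 0.145, i.e. n ≥ 68/(0.145·2.31²) = 87.885.
The smallest integer n is 88.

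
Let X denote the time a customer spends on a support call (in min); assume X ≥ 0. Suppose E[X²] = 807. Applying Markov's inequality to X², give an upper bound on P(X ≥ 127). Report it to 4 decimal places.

Since X ≥ 0, the event {X ≥ 127} is the same as {X² ≥ 16129}.
Markov's inequality applied to X² gives P(X² ≥ 16129) ≤ E[X²]/16129 = 807/16129 = 0.0500.

0.0500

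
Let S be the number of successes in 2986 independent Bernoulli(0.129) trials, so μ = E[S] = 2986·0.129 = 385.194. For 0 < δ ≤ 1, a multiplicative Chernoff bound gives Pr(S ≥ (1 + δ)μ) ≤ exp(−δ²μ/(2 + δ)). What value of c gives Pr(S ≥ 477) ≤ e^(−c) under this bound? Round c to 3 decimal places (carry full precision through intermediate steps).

Write 477 = (1 + δ)μ, so δ = 477/385.194 − 1 = 0.238337…
Then the exponent is δ²μ/(2 + δ) = (477 − μ)² / (μ·(2 + δ)) = 9.775458.

9.775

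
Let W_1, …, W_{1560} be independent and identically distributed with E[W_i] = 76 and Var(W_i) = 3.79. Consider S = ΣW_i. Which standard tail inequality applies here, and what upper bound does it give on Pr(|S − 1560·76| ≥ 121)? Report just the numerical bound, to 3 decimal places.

With mean and variance of each term known, Chebyshev's inequality bounds the deviation of the sum (or sample mean).
Var(S) = n·Var(W_i) = 1560·3.79 = 5912.4.
Chebyshev: Pr(|S − 1560·76| ≥ 121) ≤ Var(S)/121² = 5912.4/14641 = 0.4038.

0.404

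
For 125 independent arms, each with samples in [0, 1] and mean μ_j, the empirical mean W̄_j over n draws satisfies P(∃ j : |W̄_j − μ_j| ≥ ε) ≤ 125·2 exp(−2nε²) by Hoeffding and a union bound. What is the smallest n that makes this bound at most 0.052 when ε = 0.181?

Need 2·125·exp(−2nε²) ≤ 0.052, i.e. exp(−2nε²) ≤ 0.052/250.
So 2nε² ≥ ln(250/0.052) = 8.477972.
Hence n ≥ 8.477972/(2·0.181²) = 129.391.
The smallest integer n is 130.

130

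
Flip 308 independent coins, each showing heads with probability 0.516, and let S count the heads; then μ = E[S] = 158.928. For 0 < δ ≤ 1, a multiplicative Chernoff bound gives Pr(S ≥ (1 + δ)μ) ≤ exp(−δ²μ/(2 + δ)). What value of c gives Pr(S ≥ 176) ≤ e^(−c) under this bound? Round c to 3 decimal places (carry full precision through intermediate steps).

0.870

Write 176 = (1 + δ)μ, so δ = 176/158.928 − 1 = 0.1074197…
Then the exponent is δ²μ/(2 + δ) = (176 − μ)² / (μ·(2 + δ)) = 0.870197.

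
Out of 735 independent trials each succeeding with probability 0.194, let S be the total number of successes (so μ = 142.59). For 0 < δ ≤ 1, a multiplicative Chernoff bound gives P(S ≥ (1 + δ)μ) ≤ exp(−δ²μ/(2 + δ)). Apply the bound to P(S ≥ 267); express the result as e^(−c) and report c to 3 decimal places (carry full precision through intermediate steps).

Write 267 = (1 + δ)μ, so δ = 267/142.59 − 1 = 0.8725016…
Then the exponent is δ²μ/(2 + δ) = (267 − μ)² / (μ·(2 + δ)) = 37.788638.

37.789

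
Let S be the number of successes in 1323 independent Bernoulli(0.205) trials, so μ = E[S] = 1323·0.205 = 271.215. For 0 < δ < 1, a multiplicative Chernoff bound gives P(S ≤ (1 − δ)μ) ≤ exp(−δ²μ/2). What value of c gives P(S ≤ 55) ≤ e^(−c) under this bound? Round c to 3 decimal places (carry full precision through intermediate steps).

Write 55 = (1 − δ)μ, so δ = 1 − 55/271.215 = 0.7972089…
Then the exponent is δ²μ/2 = (μ − 55)²/(2μ) = 86.184256.

86.184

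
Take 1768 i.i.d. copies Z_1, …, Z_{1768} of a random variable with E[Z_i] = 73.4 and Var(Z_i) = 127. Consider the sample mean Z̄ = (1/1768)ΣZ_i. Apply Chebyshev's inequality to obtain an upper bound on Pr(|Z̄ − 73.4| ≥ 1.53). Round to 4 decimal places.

0.0307

Var(Z̄) = Var(Z_i)/n = 127/1768 = 0.071833.
Chebyshev: Pr(|Z̄ − 73.4| ≥ 1.53) ≤ Var(Z̄)/(1.53)² = 127/(1768·1.53²) = 0.0307.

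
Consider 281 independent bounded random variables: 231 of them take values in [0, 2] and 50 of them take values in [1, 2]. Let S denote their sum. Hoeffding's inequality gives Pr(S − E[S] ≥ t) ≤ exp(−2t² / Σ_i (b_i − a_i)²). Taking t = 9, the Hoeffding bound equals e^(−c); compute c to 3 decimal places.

0.166

Σ(b_i − a_i)² = 231·2² + 50·1² = 974.
c = 2t² / 974 = 2·9² / 974 = 0.1663.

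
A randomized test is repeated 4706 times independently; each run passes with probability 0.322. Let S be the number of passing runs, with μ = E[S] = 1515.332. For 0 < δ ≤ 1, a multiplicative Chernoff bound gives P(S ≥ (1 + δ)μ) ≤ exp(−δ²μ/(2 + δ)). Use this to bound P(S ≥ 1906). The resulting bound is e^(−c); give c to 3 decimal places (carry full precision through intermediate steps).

44.609

Write 1906 = (1 + δ)μ, so δ = 1906/1515.332 − 1 = 0.2578102…
Then the exponent is δ²μ/(2 + δ) = (1906 − μ)² / (μ·(2 + δ)) = 44.608792.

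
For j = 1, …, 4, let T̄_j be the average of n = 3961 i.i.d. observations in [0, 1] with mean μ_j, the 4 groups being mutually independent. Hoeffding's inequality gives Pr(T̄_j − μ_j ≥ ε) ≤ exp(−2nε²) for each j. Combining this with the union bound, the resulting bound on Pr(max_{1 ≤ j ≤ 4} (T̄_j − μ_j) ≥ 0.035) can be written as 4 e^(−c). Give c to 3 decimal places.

9.704

Union bound over the 4 events: Pr(max_{1 ≤ j ≤ 4} (T̄_j − μ_j) ≥ 0.035) ≤ 4·exp(−2nε²) = 4 exp(−2·3961·0.035²).
So c = 2·3961·0.035² = 9.7044.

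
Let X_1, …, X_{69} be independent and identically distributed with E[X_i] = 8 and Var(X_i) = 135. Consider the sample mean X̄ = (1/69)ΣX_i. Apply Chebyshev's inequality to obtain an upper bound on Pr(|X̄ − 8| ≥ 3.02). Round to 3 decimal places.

0.215

Var(X̄) = Var(X_i)/n = 135/69 = 1.9565.
Chebyshev: Pr(|X̄ − 8| ≥ 3.02) ≤ Var(X̄)/(3.02)² = 135/(69·3.02²) = 0.2145.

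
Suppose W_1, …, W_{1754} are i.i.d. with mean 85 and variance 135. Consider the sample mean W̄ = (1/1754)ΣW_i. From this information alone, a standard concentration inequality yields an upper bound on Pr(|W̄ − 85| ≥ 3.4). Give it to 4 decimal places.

With mean and variance of each term known, Chebyshev's inequality bounds the deviation of the sum (or sample mean).
Var(W̄) = Var(W_i)/n = 135/1754 = 0.076967.
Chebyshev: Pr(|W̄ − 85| ≥ 3.4) ≤ Var(W̄)/(3.4)² = 135/(1754·3.4²) = 0.0067.

0.0067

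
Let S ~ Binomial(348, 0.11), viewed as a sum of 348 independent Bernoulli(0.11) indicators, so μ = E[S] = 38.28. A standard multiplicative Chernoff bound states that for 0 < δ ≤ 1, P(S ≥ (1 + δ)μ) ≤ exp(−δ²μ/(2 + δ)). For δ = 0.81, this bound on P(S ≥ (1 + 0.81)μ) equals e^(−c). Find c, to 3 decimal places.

8.938

c = δ²μ/(2 + δ) = 0.81²·38.28/(2 + 0.81) = 8.9379.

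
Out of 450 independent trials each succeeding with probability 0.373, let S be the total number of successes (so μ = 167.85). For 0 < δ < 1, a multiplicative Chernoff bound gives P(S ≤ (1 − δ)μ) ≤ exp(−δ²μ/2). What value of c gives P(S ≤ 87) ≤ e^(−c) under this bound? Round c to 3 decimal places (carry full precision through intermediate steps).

Write 87 = (1 − δ)μ, so δ = 1 − 87/167.85 = 0.4816801…
Then the exponent is δ²μ/2 = (μ − 87)²/(2μ) = 19.471917.

19.472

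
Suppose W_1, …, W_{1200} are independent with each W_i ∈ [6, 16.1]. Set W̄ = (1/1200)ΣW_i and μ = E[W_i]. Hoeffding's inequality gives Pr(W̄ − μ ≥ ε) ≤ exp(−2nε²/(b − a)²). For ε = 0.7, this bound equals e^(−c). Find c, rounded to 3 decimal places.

c = 2nε²/(b − a)² = 2·1200·0.7² / 10.1² = 11.5283.

11.528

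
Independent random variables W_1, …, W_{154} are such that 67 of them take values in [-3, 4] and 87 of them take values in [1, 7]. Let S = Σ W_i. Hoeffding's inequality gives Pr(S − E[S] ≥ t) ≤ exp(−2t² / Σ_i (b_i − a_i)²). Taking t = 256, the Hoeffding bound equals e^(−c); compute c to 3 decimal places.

Σ(b_i − a_i)² = 67·7² + 87·6² = 6415.
c = 2t² / 6415 = 2·256² / 6415 = 20.4321.

20.432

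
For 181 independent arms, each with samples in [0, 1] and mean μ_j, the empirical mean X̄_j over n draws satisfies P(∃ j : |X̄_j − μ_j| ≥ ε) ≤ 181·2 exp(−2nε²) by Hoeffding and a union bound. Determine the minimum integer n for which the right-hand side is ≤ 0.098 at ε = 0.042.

2329

Need 2·181·exp(−2nε²) ≤ 0.098, i.e. exp(−2nε²) ≤ 0.098/362.
So 2nε² ≥ ln(362/0.098) = 8.214432.
Hence n ≥ 8.214432/(2·0.042²) = 2328.354.
The smallest integer n is 2329.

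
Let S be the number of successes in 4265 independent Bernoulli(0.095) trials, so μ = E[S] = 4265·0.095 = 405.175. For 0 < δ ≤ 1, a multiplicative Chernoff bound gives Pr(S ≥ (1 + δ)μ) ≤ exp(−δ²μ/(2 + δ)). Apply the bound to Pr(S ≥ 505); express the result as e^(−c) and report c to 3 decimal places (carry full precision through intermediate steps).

10.948

Write 505 = (1 + δ)μ, so δ = 505/405.175 − 1 = 0.246375…
Then the exponent is δ²μ/(2 + δ) = (505 − μ)² / (μ·(2 + δ)) = 10.948478.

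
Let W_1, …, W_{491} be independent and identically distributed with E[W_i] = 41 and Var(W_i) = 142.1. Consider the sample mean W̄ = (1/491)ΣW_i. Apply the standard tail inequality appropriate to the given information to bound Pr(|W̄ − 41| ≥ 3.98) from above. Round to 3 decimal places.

0.018

With mean and variance of each term known, Chebyshev's inequality bounds the deviation of the sum (or sample mean).
Var(W̄) = Var(W_i)/n = 142.1/491 = 0.28941.
Chebyshev: Pr(|W̄ − 41| ≥ 3.98) ≤ Var(W̄)/(3.98)² = 142.1/(491·3.98²) = 0.0183.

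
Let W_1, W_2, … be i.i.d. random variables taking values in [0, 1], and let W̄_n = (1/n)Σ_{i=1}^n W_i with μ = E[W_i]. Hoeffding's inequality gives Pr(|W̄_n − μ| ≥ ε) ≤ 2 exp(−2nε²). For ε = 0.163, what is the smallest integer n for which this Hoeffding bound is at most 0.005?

Require 2·exp(−2nε²) ≤ 0.005, i.e. 2nε² ≥ ln(2/0.005) = 5.991465.
So n ≥ 5.991465 / (2·0.163²) = 112.753.
The smallest integer n is 113.

113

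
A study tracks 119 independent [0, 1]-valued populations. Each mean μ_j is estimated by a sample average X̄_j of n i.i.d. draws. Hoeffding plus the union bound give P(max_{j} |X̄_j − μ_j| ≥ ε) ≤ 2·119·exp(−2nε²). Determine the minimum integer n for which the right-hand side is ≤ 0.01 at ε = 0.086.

Need 2·119·exp(−2nε²) ≤ 0.01, i.e. exp(−2nε²) ≤ 0.01/238.
So 2nε² ≥ ln(238/0.01) = 10.077441.
Hence n ≥ 10.077441/(2·0.086²) = 681.276.
The smallest integer n is 682.

682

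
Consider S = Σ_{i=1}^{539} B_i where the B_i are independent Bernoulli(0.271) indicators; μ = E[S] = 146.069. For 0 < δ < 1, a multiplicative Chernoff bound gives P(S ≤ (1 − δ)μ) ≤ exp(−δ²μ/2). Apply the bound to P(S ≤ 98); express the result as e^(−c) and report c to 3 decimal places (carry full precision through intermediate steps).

Write 98 = (1 − δ)μ, so δ = 1 − 98/146.069 = 0.3290842…
Then the exponent is δ²μ/2 = (μ − 98)²/(2μ) = 7.909374.

7.909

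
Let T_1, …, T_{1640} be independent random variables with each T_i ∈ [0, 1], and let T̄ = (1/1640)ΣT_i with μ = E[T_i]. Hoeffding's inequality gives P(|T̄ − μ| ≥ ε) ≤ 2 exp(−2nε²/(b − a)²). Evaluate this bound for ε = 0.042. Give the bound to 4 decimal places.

Exponent: 2nε²/(b − a)² = 2·1640·0.042² / 1² = 5.78592.
Bound = 2·exp(−5.78592) = 0.00614.

0.0061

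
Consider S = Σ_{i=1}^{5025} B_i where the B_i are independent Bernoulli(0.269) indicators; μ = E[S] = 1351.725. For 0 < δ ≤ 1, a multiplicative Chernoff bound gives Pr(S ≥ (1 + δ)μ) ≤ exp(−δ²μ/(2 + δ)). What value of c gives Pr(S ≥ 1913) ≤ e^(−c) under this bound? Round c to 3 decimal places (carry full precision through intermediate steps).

Write 1913 = (1 + δ)μ, so δ = 1913/1351.725 − 1 = 0.4152287…
Then the exponent is δ²μ/(2 + δ) = (1913 − μ)² / (μ·(2 + δ)) = 96.494996.

96.495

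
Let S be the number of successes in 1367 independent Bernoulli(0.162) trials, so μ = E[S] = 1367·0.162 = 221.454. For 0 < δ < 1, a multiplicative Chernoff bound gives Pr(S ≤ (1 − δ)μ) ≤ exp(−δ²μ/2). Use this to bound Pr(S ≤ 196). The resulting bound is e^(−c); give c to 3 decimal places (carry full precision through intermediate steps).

Write 196 = (1 − δ)μ, so δ = 1 − 196/221.454 = 0.1149403…
Then the exponent is δ²μ/2 = (μ − 196)²/(2μ) = 1.462846.

1.463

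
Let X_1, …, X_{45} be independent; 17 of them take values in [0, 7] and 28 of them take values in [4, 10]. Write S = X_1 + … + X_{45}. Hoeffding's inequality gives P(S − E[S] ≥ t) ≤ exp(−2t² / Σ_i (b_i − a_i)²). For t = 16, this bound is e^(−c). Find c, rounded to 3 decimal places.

Σ(b_i − a_i)² = 17·7² + 28·6² = 1841.
c = 2t² / 1841 = 2·16² / 1841 = 0.2781.

0.278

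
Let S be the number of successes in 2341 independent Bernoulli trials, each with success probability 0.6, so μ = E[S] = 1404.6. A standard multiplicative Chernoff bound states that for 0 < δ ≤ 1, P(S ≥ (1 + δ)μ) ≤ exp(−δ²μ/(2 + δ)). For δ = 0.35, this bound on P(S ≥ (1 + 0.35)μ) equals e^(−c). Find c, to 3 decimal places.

73.219

c = δ²μ/(2 + δ) = 0.35²·1404.6/(2 + 0.35) = 73.2185.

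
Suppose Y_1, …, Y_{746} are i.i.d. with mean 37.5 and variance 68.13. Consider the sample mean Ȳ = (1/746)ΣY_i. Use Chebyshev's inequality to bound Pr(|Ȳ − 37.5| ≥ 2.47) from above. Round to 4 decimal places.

Var(Ȳ) = Var(Y_i)/n = 68.13/746 = 0.091327.
Chebyshev: Pr(|Ȳ − 37.5| ≥ 2.47) ≤ Var(Ȳ)/(2.47)² = 68.13/(746·2.47²) = 0.0150.

0.0150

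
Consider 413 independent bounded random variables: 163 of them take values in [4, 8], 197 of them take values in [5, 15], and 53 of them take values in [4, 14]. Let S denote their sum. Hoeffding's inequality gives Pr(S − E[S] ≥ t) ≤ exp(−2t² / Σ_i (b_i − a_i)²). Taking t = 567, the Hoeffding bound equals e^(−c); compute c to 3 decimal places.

Σ(b_i − a_i)² = 163·4² + 197·10² + 53·10² = 27608.
c = 2t² / 27608 = 2·567² / 27608 = 23.2896.

23.290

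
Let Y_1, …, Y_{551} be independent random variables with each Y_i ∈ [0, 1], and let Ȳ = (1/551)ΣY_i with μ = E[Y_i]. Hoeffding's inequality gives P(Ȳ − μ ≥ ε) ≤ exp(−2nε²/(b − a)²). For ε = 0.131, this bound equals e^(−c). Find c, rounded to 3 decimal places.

18.911

c = 2nε²/(b − a)² = 2·551·0.131² / 1² = 18.9114.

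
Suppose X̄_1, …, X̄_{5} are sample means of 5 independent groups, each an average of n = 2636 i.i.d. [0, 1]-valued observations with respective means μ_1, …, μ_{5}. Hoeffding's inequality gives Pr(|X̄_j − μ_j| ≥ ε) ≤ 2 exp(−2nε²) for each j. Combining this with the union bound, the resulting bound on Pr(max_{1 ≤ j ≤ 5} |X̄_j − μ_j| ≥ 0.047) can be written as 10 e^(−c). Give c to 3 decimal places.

Union bound over the 5 events: Pr(max_{1 ≤ j ≤ 5} |X̄_j − μ_j| ≥ 0.047) ≤ 5·2·exp(−2nε²) = 10 exp(−2·2636·0.047²).
So c = 2·2636·0.047² = 11.6458.

11.646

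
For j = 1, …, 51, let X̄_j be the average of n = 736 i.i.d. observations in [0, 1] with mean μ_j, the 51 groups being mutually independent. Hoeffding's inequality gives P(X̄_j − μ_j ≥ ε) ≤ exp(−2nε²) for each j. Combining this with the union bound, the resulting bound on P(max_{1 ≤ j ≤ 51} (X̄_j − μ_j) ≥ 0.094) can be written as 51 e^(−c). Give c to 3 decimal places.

Union bound over the 51 events: P(max_{1 ≤ j ≤ 51} (X̄_j − μ_j) ≥ 0.094) ≤ 51·exp(−2nε²) = 51 exp(−2·736·0.094²).
So c = 2·736·0.094² = 13.0066.

13.007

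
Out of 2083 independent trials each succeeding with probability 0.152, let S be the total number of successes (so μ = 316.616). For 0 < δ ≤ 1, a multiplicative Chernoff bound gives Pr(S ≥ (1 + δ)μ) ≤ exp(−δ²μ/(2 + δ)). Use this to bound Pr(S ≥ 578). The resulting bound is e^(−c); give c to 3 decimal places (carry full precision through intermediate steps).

76.370

Write 578 = (1 + δ)μ, so δ = 578/316.616 − 1 = 0.8255552…
Then the exponent is δ²μ/(2 + δ) = (578 − μ)² / (μ·(2 + δ)) = 76.369745.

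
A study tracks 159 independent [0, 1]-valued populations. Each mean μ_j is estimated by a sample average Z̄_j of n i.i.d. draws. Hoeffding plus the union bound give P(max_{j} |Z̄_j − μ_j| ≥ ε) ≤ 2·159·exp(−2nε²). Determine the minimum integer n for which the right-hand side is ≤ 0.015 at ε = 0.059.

Need 2·159·exp(−2nε²) ≤ 0.015, i.e. exp(−2nε²) ≤ 0.015/318.
So 2nε² ≥ ln(318/0.015) = 9.961756.
Hence n ≥ 9.961756/(2·0.059²) = 1430.876.
The smallest integer n is 1431.

1431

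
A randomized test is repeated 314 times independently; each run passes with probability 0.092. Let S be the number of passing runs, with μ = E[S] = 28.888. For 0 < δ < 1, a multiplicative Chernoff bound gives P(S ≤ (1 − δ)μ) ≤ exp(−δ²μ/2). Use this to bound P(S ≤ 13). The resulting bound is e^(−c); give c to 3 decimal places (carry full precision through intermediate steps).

4.369

Write 13 = (1 − δ)μ, so δ = 1 − 13/28.888 = 0.5499862…
Then the exponent is δ²μ/2 = (μ − 13)²/(2μ) = 4.369090.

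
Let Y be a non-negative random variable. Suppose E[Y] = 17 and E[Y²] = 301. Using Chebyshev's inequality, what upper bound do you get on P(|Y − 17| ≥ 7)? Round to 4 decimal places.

0.2449

Var(Y) = E[Y²] − (E[Y])² = 301 − 289 = 12.
Chebyshev's inequality: P(|Y − μ| ≥ t) ≤ Var(Y)/t² = 12/49 = 0.2449.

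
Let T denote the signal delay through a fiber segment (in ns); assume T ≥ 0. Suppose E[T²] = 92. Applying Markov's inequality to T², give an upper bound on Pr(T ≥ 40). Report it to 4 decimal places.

0.0575

Since T ≥ 0, the event {T ≥ 40} is the same as {T² ≥ 1600}.
Markov's inequality applied to T² gives Pr(T² ≥ 1600) ≤ E[T²]/1600 = 92/1600 = 0.0575.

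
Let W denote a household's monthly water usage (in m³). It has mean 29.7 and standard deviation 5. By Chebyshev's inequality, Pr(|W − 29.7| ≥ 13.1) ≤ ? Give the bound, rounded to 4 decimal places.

Chebyshev: Pr(|W − μ| ≥ t) ≤ Var(W)/t².
Var(W) = σ² = 5² = 25.
Bound = 25 / 171.61 = 0.1457.

0.1457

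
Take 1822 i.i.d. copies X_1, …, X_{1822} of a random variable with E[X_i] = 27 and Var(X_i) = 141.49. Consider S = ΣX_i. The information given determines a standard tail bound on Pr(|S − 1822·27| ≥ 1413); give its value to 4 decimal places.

0.1291

With mean and variance of each term known, Chebyshev's inequality bounds the deviation of the sum (or sample mean).
Var(S) = n·Var(X_i) = 1822·141.49 = 257794.78.
Chebyshev: Pr(|S − 1822·27| ≥ 1413) ≤ Var(S)/1413² = 257794.78/1996569 = 0.1291.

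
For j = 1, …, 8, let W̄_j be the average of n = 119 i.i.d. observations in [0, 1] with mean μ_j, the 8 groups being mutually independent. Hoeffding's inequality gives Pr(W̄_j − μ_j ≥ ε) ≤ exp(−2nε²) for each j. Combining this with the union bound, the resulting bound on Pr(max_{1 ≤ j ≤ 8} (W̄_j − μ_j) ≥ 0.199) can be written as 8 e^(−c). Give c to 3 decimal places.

Union bound over the 8 events: Pr(max_{1 ≤ j ≤ 8} (W̄_j − μ_j) ≥ 0.199) ≤ 8·exp(−2nε²) = 8 exp(−2·119·0.199²).
So c = 2·119·0.199² = 9.4250.

9.425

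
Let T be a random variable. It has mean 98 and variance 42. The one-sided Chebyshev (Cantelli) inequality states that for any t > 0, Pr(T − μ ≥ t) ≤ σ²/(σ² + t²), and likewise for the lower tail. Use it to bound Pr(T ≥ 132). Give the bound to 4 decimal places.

0.0351

Here σ² = 42 and t = 34, so σ² + t² = 1198.
Cantelli's bound: 42/1198 = 0.0351.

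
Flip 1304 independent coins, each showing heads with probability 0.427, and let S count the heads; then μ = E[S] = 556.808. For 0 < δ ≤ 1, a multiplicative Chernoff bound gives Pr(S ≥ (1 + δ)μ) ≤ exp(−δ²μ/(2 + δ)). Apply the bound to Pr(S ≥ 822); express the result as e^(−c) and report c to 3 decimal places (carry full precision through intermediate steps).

51.006

Write 822 = (1 + δ)μ, so δ = 822/556.808 − 1 = 0.4762719…
Then the exponent is δ²μ/(2 + δ) = (822 − μ)² / (μ·(2 + δ)) = 51.005504.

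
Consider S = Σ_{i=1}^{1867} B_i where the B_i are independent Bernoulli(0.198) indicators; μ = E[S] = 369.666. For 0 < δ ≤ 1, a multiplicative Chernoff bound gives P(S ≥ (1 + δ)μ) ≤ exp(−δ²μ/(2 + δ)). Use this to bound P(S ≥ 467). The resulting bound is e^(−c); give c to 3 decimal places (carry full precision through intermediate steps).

11.323

Write 467 = (1 + δ)μ, so δ = 467/369.666 − 1 = 0.2633025…
Then the exponent is δ²μ/(2 + δ) = (467 − μ)² / (μ·(2 + δ)) = 11.323405.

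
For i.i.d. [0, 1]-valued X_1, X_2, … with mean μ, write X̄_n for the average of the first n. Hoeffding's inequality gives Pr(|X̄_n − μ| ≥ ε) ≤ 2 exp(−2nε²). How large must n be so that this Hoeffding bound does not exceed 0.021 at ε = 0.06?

633

Require 2·exp(−2nε²) ≤ 0.021, i.e. 2nε² ≥ ln(2/0.021) = 4.556380.
So n ≥ 4.556380 / (2·0.06²) = 632.831.
The smallest integer n is 633.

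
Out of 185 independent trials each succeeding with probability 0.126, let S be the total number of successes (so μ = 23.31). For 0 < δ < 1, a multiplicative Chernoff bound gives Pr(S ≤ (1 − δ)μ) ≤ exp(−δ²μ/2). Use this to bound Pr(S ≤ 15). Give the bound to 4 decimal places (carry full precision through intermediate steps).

Write 15 = (1 − δ)μ, so δ = 1 − 15/23.31 = 0.3564994…
Then the exponent is δ²μ/2 = (μ − 15)²/(2μ) = 1.481255.
Bound = exp(−1.481255) = 0.22735.

0.2274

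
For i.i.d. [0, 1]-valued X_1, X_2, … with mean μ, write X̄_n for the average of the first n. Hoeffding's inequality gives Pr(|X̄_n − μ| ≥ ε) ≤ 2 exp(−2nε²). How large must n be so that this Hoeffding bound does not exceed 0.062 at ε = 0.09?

Require 2·exp(−2nε²) ≤ 0.062, i.e. 2nε² ≥ ln(2/0.062) = 3.473768.
So n ≥ 3.473768 / (2·0.09²) = 214.430.
The smallest integer n is 215.

215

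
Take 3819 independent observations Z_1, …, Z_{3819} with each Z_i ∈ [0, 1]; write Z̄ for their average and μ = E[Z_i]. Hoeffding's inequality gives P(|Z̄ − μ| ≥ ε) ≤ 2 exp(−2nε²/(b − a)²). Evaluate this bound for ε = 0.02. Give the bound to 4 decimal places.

Exponent: 2nε²/(b − a)² = 2·3819·0.02² / 1² = 3.05520.
Bound = 2·exp(−3.05520) = 0.09423.

0.0942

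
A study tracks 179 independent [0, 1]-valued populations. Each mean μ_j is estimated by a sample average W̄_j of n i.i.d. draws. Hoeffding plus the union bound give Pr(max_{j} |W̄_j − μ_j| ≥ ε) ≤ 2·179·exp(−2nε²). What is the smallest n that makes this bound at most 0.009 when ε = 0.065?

Need 2·179·exp(−2nε²) ≤ 0.009, i.e. exp(−2nε²) ≤ 0.009/358.
So 2nε² ≥ ln(358/0.009) = 10.591064.
Hence n ≥ 10.591064/(2·0.065²) = 1253.380.
The smallest integer n is 1254.

1254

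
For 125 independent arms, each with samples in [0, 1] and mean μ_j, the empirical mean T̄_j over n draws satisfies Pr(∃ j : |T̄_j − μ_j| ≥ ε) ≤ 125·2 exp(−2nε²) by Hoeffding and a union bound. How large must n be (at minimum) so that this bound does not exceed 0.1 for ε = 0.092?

463

Need 2·125·exp(−2nε²) ≤ 0.1, i.e. exp(−2nε²) ≤ 0.1/250.
So 2nε² ≥ ln(250/0.1) = 7.824046.
Hence n ≥ 7.824046/(2·0.092²) = 462.196.
The smallest integer n is 463.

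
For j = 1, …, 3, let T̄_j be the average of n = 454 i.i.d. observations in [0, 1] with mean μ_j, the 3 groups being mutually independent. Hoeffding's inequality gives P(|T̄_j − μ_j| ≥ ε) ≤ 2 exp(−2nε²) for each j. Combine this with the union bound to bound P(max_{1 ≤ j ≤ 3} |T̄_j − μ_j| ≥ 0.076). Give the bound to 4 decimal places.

Per-experiment Hoeffding bound: 2·exp(−2·454·0.076²) = 2·exp(−5.24461) = 0.010552.
Union bound over 3 events: 3·0.010552 = 0.03166.

0.0317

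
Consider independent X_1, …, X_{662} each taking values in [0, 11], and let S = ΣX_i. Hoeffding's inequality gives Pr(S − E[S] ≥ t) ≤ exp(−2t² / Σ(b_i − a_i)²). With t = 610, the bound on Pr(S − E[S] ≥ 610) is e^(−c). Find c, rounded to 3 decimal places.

Σ(b_i − a_i)² = 662·(11)² = 80102.
c = 2t²/80102 = 2·610²/80102 = 9.2907.

9.291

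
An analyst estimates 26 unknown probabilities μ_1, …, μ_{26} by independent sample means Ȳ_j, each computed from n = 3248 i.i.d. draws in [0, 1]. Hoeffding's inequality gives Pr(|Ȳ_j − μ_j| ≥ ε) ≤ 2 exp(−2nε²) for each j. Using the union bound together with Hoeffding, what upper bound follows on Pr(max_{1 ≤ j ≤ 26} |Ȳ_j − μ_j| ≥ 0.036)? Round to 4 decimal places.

0.0115

Per-experiment Hoeffding bound: 2·exp(−2·3248·0.036²) = 2·exp(−8.41882) = 0.00044135.
Union bound over 26 events: 26·0.00044135 = 0.01148.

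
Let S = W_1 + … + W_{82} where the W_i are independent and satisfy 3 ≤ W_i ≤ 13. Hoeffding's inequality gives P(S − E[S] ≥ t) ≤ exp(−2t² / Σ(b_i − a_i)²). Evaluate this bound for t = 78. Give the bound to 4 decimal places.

0.2268

Σ(b_i − a_i)² = 82·(10)² = 8200.
Exponent = 2·78²/8200 = 1.4839.
Bound = exp(−1.4839) = 0.22675.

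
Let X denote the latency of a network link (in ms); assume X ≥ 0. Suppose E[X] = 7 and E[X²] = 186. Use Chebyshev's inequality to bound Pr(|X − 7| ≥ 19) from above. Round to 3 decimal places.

Var(X) = E[X²] − (E[X])² = 186 − 49 = 137.
Chebyshev's inequality: Pr(|X − μ| ≥ t) ≤ Var(X)/t² = 137/361 = 0.3795.

0.380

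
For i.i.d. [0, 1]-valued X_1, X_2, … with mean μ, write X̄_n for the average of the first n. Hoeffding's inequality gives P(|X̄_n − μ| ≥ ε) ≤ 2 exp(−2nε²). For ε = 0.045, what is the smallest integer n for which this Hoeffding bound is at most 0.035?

999

Require 2·exp(−2nε²) ≤ 0.035, i.e. 2nε² ≥ ln(2/0.035) = 4.045554.
So n ≥ 4.045554 / (2·0.045²) = 998.902.
The smallest integer n is 999.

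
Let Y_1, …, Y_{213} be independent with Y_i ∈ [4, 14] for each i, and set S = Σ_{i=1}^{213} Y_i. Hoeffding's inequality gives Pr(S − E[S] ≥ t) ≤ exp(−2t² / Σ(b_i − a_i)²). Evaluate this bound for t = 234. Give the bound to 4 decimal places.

0.0058

Σ(b_i − a_i)² = 213·(10)² = 21300.
Exponent = 2·234²/21300 = 5.1414.
Bound = exp(−5.1414) = 0.00585.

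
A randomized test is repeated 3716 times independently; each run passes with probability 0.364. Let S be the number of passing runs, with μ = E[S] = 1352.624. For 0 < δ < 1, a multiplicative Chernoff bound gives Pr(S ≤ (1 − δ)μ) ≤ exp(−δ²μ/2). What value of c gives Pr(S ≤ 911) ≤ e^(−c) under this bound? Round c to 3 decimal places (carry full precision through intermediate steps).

Write 911 = (1 − δ)μ, so δ = 1 − 911/1352.624 = 0.3264943…
Then the exponent is δ²μ/2 = (μ − 911)²/(2μ) = 72.093855.

72.094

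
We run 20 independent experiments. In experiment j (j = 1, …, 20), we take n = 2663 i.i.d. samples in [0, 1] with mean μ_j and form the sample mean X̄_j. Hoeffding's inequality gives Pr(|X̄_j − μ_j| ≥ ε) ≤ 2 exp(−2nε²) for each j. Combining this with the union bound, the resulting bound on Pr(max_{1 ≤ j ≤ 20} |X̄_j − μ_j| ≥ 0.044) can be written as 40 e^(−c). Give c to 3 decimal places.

Union bound over the 20 events: Pr(max_{1 ≤ j ≤ 20} |X̄_j − μ_j| ≥ 0.044) ≤ 20·2·exp(−2nε²) = 40 exp(−2·2663·0.044²).
So c = 2·2663·0.044² = 10.3111.

10.311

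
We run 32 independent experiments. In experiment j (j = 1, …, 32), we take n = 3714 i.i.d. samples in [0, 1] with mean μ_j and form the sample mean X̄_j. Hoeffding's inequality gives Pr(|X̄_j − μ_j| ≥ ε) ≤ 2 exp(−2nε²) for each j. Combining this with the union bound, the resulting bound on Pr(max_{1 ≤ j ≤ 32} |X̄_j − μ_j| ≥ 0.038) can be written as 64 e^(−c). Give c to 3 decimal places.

10.726

Union bound over the 32 events: Pr(max_{1 ≤ j ≤ 32} |X̄_j − μ_j| ≥ 0.038) ≤ 32·2·exp(−2nε²) = 64 exp(−2·3714·0.038²).
So c = 2·3714·0.038² = 10.7260.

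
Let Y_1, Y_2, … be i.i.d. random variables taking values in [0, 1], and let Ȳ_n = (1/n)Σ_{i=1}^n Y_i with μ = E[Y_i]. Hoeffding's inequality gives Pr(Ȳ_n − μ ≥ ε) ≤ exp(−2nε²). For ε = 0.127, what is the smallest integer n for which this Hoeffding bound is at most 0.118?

67

Require exp(−2nε²) ≤ 0.118, i.e. 2nε² ≥ ln(1/0.118) = 2.137071.
So n ≥ 2.137071 / (2·0.127²) = 66.249.
The smallest integer n is 67.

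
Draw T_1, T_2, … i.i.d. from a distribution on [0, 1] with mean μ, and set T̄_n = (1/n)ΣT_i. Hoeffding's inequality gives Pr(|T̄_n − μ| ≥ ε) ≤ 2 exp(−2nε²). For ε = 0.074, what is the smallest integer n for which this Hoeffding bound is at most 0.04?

358

Require 2·exp(−2nε²) ≤ 0.04, i.e. 2nε² ≥ ln(2/0.04) = 3.912023.
So n ≥ 3.912023 / (2·0.074²) = 357.197.
The smallest integer n is 358.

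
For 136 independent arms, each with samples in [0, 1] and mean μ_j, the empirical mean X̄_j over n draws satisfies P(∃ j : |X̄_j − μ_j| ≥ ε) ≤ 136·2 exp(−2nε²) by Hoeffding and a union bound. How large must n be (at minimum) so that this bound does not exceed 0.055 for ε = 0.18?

132

Need 2·136·exp(−2nε²) ≤ 0.055, i.e. exp(−2nε²) ≤ 0.055/272.
So 2nε² ≥ ln(272/0.055) = 8.506224.
Hence n ≥ 8.506224/(2·0.18²) = 131.269.
The smallest integer n is 132.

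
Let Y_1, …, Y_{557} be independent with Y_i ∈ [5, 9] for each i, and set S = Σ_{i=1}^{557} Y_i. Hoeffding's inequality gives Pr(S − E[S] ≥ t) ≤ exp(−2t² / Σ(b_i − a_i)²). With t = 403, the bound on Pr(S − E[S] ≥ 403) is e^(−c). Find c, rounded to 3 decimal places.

36.447

Σ(b_i − a_i)² = 557·(4)² = 8912.
c = 2t²/8912 = 2·403²/8912 = 36.4473.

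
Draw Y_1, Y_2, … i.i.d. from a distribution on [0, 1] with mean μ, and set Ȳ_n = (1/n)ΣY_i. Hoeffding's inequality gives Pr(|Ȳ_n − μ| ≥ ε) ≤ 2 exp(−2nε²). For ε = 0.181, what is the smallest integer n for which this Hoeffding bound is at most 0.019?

72

Require 2·exp(−2nε²) ≤ 0.019, i.e. 2nε² ≥ ln(2/0.019) = 4.656463.
So n ≥ 4.656463 / (2·0.181²) = 71.067.
The smallest integer n is 72.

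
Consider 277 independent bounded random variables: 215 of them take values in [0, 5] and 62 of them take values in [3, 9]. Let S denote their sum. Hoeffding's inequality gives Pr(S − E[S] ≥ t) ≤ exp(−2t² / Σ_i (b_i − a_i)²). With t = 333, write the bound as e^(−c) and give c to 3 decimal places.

Σ(b_i − a_i)² = 215·5² + 62·6² = 7607.
c = 2t² / 7607 = 2·333² / 7607 = 29.1545.

29.154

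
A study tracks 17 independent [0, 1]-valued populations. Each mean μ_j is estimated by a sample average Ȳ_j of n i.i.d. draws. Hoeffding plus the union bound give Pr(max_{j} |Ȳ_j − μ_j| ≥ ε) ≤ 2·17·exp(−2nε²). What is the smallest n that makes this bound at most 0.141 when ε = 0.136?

149

Need 2·17·exp(−2nε²) ≤ 0.141, i.e. exp(−2nε²) ≤ 0.141/34.
So 2nε² ≥ ln(34/0.141) = 5.485356.
Hence n ≥ 5.485356/(2·0.136²) = 148.285.
The smallest integer n is 149.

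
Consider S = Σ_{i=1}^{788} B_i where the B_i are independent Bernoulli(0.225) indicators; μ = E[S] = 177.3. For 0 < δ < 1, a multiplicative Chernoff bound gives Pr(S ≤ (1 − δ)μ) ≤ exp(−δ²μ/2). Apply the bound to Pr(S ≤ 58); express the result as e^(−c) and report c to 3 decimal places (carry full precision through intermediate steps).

40.137

Write 58 = (1 − δ)μ, so δ = 1 − 58/177.3 = 0.6728708…
Then the exponent is δ²μ/2 = (μ − 58)²/(2μ) = 40.136746.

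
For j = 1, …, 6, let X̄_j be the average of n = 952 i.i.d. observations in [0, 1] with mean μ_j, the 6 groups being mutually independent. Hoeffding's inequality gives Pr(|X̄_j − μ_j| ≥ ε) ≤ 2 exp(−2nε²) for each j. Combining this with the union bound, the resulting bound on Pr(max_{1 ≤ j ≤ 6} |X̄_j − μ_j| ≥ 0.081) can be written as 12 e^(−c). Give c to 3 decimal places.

12.492

Union bound over the 6 events: Pr(max_{1 ≤ j ≤ 6} |X̄_j − μ_j| ≥ 0.081) ≤ 6·2·exp(−2nε²) = 12 exp(−2·952·0.081²).
So c = 2·952·0.081² = 12.4921.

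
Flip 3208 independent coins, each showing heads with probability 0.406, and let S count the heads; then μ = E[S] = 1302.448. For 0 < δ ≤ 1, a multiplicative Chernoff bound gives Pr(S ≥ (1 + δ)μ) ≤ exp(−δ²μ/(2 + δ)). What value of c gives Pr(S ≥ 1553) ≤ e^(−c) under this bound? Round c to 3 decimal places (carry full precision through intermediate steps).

Write 1553 = (1 + δ)μ, so δ = 1553/1302.448 − 1 = 0.1923701…
Then the exponent is δ²μ/(2 + δ) = (1553 − μ)² / (μ·(2 + δ)) = 21.984748.

21.985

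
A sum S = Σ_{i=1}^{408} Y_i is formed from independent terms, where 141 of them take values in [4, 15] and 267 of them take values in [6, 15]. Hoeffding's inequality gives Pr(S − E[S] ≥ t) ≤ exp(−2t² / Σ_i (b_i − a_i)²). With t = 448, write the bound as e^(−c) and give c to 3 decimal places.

10.376

Σ(b_i − a_i)² = 141·11² + 267·9² = 38688.
c = 2t² / 38688 = 2·448² / 38688 = 10.3755.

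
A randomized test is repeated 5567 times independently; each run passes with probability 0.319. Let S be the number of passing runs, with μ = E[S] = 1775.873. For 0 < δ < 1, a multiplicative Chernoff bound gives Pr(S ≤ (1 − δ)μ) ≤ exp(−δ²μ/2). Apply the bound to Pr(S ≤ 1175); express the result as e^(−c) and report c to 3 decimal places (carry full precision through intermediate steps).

Write 1175 = (1 − δ)μ, so δ = 1 − 1175/1775.873 = 0.3383536…
Then the exponent is δ²μ/2 = (μ − 1175)²/(2μ) = 101.653768.

101.654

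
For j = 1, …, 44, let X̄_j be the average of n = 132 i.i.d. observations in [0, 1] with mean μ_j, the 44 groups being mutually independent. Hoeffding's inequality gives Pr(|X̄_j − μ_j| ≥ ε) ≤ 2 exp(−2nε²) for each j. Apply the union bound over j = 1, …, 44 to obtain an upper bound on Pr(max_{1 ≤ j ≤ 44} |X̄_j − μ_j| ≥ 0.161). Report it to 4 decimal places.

Per-experiment Hoeffding bound: 2·exp(−2·132·0.161²) = 2·exp(−6.84314) = 0.0021335.
Union bound over 44 events: 44·0.0021335 = 0.09387.

0.0939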